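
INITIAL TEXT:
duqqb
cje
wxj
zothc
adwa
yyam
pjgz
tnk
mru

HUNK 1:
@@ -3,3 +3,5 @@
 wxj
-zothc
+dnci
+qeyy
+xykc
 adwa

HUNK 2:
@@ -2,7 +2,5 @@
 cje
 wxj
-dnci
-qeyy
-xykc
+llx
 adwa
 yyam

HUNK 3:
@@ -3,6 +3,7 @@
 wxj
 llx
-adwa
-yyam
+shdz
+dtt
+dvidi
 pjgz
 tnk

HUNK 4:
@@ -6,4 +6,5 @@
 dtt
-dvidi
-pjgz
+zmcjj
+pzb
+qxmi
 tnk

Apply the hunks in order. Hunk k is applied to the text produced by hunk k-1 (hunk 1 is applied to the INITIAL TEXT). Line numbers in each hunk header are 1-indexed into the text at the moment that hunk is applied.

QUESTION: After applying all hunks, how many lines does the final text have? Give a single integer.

Answer: 11

Derivation:
Hunk 1: at line 3 remove [zothc] add [dnci,qeyy,xykc] -> 11 lines: duqqb cje wxj dnci qeyy xykc adwa yyam pjgz tnk mru
Hunk 2: at line 2 remove [dnci,qeyy,xykc] add [llx] -> 9 lines: duqqb cje wxj llx adwa yyam pjgz tnk mru
Hunk 3: at line 3 remove [adwa,yyam] add [shdz,dtt,dvidi] -> 10 lines: duqqb cje wxj llx shdz dtt dvidi pjgz tnk mru
Hunk 4: at line 6 remove [dvidi,pjgz] add [zmcjj,pzb,qxmi] -> 11 lines: duqqb cje wxj llx shdz dtt zmcjj pzb qxmi tnk mru
Final line count: 11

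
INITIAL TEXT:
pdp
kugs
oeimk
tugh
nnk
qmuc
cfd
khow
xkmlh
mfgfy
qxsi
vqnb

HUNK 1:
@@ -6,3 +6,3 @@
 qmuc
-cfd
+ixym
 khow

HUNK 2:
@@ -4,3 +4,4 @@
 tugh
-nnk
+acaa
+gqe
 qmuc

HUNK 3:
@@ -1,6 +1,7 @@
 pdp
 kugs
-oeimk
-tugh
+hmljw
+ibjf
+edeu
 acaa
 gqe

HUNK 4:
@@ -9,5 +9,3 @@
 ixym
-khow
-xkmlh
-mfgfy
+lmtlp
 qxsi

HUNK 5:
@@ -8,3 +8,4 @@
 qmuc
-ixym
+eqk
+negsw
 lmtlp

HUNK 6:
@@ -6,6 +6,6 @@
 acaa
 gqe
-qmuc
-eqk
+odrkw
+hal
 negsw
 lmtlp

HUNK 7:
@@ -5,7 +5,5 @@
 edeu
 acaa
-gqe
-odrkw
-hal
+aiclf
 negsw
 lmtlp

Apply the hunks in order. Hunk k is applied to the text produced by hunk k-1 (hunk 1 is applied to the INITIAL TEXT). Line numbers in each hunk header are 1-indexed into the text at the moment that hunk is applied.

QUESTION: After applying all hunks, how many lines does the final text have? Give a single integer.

Hunk 1: at line 6 remove [cfd] add [ixym] -> 12 lines: pdp kugs oeimk tugh nnk qmuc ixym khow xkmlh mfgfy qxsi vqnb
Hunk 2: at line 4 remove [nnk] add [acaa,gqe] -> 13 lines: pdp kugs oeimk tugh acaa gqe qmuc ixym khow xkmlh mfgfy qxsi vqnb
Hunk 3: at line 1 remove [oeimk,tugh] add [hmljw,ibjf,edeu] -> 14 lines: pdp kugs hmljw ibjf edeu acaa gqe qmuc ixym khow xkmlh mfgfy qxsi vqnb
Hunk 4: at line 9 remove [khow,xkmlh,mfgfy] add [lmtlp] -> 12 lines: pdp kugs hmljw ibjf edeu acaa gqe qmuc ixym lmtlp qxsi vqnb
Hunk 5: at line 8 remove [ixym] add [eqk,negsw] -> 13 lines: pdp kugs hmljw ibjf edeu acaa gqe qmuc eqk negsw lmtlp qxsi vqnb
Hunk 6: at line 6 remove [qmuc,eqk] add [odrkw,hal] -> 13 lines: pdp kugs hmljw ibjf edeu acaa gqe odrkw hal negsw lmtlp qxsi vqnb
Hunk 7: at line 5 remove [gqe,odrkw,hal] add [aiclf] -> 11 lines: pdp kugs hmljw ibjf edeu acaa aiclf negsw lmtlp qxsi vqnb
Final line count: 11

Answer: 11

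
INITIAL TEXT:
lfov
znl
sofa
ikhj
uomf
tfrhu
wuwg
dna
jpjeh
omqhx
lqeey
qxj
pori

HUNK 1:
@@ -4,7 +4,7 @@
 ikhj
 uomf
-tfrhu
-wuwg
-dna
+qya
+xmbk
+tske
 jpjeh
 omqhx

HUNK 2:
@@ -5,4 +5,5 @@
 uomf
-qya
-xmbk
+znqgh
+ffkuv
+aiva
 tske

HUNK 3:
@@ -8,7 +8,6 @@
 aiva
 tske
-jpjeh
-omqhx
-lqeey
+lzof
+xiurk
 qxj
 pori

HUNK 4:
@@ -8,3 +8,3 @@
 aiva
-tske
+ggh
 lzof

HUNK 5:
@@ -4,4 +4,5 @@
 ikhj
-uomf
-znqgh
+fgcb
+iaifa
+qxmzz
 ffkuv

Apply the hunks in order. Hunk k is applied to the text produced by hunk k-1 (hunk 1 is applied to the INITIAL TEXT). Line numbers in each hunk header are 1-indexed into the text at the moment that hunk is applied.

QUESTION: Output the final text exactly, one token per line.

Hunk 1: at line 4 remove [tfrhu,wuwg,dna] add [qya,xmbk,tske] -> 13 lines: lfov znl sofa ikhj uomf qya xmbk tske jpjeh omqhx lqeey qxj pori
Hunk 2: at line 5 remove [qya,xmbk] add [znqgh,ffkuv,aiva] -> 14 lines: lfov znl sofa ikhj uomf znqgh ffkuv aiva tske jpjeh omqhx lqeey qxj pori
Hunk 3: at line 8 remove [jpjeh,omqhx,lqeey] add [lzof,xiurk] -> 13 lines: lfov znl sofa ikhj uomf znqgh ffkuv aiva tske lzof xiurk qxj pori
Hunk 4: at line 8 remove [tske] add [ggh] -> 13 lines: lfov znl sofa ikhj uomf znqgh ffkuv aiva ggh lzof xiurk qxj pori
Hunk 5: at line 4 remove [uomf,znqgh] add [fgcb,iaifa,qxmzz] -> 14 lines: lfov znl sofa ikhj fgcb iaifa qxmzz ffkuv aiva ggh lzof xiurk qxj pori

Answer: lfov
znl
sofa
ikhj
fgcb
iaifa
qxmzz
ffkuv
aiva
ggh
lzof
xiurk
qxj
pori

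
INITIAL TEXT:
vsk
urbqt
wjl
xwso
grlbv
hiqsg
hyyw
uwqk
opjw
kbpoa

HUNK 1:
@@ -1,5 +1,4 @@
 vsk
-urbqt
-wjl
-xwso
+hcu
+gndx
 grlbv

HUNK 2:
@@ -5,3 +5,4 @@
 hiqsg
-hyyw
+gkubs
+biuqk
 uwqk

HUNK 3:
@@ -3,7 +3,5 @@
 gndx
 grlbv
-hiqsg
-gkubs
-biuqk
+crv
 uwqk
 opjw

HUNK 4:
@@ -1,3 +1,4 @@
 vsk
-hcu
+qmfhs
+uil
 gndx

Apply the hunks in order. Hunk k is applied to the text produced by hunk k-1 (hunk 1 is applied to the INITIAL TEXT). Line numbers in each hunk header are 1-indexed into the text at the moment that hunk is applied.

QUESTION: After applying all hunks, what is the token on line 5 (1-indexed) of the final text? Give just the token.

Hunk 1: at line 1 remove [urbqt,wjl,xwso] add [hcu,gndx] -> 9 lines: vsk hcu gndx grlbv hiqsg hyyw uwqk opjw kbpoa
Hunk 2: at line 5 remove [hyyw] add [gkubs,biuqk] -> 10 lines: vsk hcu gndx grlbv hiqsg gkubs biuqk uwqk opjw kbpoa
Hunk 3: at line 3 remove [hiqsg,gkubs,biuqk] add [crv] -> 8 lines: vsk hcu gndx grlbv crv uwqk opjw kbpoa
Hunk 4: at line 1 remove [hcu] add [qmfhs,uil] -> 9 lines: vsk qmfhs uil gndx grlbv crv uwqk opjw kbpoa
Final line 5: grlbv

Answer: grlbv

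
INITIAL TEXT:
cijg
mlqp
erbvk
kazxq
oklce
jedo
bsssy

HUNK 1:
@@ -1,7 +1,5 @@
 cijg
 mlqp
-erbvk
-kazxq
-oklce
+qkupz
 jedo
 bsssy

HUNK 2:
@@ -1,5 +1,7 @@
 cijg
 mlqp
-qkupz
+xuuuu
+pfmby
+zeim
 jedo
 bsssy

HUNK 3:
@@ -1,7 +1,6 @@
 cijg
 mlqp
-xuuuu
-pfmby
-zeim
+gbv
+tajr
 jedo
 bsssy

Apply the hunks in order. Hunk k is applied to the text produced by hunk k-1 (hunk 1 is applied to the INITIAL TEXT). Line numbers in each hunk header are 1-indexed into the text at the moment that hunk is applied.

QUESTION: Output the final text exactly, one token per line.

Hunk 1: at line 1 remove [erbvk,kazxq,oklce] add [qkupz] -> 5 lines: cijg mlqp qkupz jedo bsssy
Hunk 2: at line 1 remove [qkupz] add [xuuuu,pfmby,zeim] -> 7 lines: cijg mlqp xuuuu pfmby zeim jedo bsssy
Hunk 3: at line 1 remove [xuuuu,pfmby,zeim] add [gbv,tajr] -> 6 lines: cijg mlqp gbv tajr jedo bsssy

Answer: cijg
mlqp
gbv
tajr
jedo
bsssy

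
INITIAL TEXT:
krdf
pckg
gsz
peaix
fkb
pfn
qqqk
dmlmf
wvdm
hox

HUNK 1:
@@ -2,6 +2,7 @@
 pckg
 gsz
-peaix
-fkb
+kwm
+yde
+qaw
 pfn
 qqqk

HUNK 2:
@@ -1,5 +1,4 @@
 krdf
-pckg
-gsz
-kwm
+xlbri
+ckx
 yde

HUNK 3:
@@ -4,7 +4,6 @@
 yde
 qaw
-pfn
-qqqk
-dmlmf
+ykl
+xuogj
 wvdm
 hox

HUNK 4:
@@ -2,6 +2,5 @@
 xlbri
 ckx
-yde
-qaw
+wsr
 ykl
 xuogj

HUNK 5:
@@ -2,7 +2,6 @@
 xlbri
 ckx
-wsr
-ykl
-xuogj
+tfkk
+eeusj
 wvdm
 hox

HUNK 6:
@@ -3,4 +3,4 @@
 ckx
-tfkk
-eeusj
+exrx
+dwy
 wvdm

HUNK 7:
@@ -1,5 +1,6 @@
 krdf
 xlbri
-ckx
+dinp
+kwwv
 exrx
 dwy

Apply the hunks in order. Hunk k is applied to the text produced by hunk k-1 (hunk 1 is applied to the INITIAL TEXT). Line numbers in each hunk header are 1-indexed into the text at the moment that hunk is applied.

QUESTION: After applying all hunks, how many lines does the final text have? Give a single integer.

Answer: 8

Derivation:
Hunk 1: at line 2 remove [peaix,fkb] add [kwm,yde,qaw] -> 11 lines: krdf pckg gsz kwm yde qaw pfn qqqk dmlmf wvdm hox
Hunk 2: at line 1 remove [pckg,gsz,kwm] add [xlbri,ckx] -> 10 lines: krdf xlbri ckx yde qaw pfn qqqk dmlmf wvdm hox
Hunk 3: at line 4 remove [pfn,qqqk,dmlmf] add [ykl,xuogj] -> 9 lines: krdf xlbri ckx yde qaw ykl xuogj wvdm hox
Hunk 4: at line 2 remove [yde,qaw] add [wsr] -> 8 lines: krdf xlbri ckx wsr ykl xuogj wvdm hox
Hunk 5: at line 2 remove [wsr,ykl,xuogj] add [tfkk,eeusj] -> 7 lines: krdf xlbri ckx tfkk eeusj wvdm hox
Hunk 6: at line 3 remove [tfkk,eeusj] add [exrx,dwy] -> 7 lines: krdf xlbri ckx exrx dwy wvdm hox
Hunk 7: at line 1 remove [ckx] add [dinp,kwwv] -> 8 lines: krdf xlbri dinp kwwv exrx dwy wvdm hox
Final line count: 8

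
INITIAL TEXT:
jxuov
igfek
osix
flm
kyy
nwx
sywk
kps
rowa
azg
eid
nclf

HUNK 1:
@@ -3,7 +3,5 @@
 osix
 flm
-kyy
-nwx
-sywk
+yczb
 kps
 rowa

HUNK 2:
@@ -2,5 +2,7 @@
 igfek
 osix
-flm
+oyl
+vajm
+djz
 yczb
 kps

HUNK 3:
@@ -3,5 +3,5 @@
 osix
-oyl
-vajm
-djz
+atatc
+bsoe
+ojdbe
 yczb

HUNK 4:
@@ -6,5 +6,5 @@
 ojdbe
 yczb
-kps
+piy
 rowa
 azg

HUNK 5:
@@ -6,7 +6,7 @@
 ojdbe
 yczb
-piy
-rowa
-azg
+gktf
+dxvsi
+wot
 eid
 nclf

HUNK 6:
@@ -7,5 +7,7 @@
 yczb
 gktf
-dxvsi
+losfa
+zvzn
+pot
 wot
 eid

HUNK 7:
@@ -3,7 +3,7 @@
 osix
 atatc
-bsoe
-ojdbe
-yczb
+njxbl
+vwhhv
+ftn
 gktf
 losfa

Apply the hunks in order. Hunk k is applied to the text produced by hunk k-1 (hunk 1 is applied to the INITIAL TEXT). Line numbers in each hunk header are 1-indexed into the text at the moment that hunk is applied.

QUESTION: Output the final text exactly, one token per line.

Hunk 1: at line 3 remove [kyy,nwx,sywk] add [yczb] -> 10 lines: jxuov igfek osix flm yczb kps rowa azg eid nclf
Hunk 2: at line 2 remove [flm] add [oyl,vajm,djz] -> 12 lines: jxuov igfek osix oyl vajm djz yczb kps rowa azg eid nclf
Hunk 3: at line 3 remove [oyl,vajm,djz] add [atatc,bsoe,ojdbe] -> 12 lines: jxuov igfek osix atatc bsoe ojdbe yczb kps rowa azg eid nclf
Hunk 4: at line 6 remove [kps] add [piy] -> 12 lines: jxuov igfek osix atatc bsoe ojdbe yczb piy rowa azg eid nclf
Hunk 5: at line 6 remove [piy,rowa,azg] add [gktf,dxvsi,wot] -> 12 lines: jxuov igfek osix atatc bsoe ojdbe yczb gktf dxvsi wot eid nclf
Hunk 6: at line 7 remove [dxvsi] add [losfa,zvzn,pot] -> 14 lines: jxuov igfek osix atatc bsoe ojdbe yczb gktf losfa zvzn pot wot eid nclf
Hunk 7: at line 3 remove [bsoe,ojdbe,yczb] add [njxbl,vwhhv,ftn] -> 14 lines: jxuov igfek osix atatc njxbl vwhhv ftn gktf losfa zvzn pot wot eid nclf

Answer: jxuov
igfek
osix
atatc
njxbl
vwhhv
ftn
gktf
losfa
zvzn
pot
wot
eid
nclf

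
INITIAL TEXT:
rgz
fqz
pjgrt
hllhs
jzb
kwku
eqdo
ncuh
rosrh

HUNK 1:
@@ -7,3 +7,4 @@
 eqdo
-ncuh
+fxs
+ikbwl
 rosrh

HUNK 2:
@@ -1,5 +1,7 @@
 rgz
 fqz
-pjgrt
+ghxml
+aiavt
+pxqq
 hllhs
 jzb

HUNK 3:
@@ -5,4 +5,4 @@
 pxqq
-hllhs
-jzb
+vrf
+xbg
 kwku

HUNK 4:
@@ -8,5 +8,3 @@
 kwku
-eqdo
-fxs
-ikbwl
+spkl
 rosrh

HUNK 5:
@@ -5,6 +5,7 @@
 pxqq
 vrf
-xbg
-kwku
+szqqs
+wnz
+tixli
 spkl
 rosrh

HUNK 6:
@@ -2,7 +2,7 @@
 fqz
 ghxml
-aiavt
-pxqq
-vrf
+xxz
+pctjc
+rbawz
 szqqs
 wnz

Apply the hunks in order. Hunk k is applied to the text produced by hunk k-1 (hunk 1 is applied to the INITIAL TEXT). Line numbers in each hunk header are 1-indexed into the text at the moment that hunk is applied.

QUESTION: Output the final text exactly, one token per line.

Answer: rgz
fqz
ghxml
xxz
pctjc
rbawz
szqqs
wnz
tixli
spkl
rosrh

Derivation:
Hunk 1: at line 7 remove [ncuh] add [fxs,ikbwl] -> 10 lines: rgz fqz pjgrt hllhs jzb kwku eqdo fxs ikbwl rosrh
Hunk 2: at line 1 remove [pjgrt] add [ghxml,aiavt,pxqq] -> 12 lines: rgz fqz ghxml aiavt pxqq hllhs jzb kwku eqdo fxs ikbwl rosrh
Hunk 3: at line 5 remove [hllhs,jzb] add [vrf,xbg] -> 12 lines: rgz fqz ghxml aiavt pxqq vrf xbg kwku eqdo fxs ikbwl rosrh
Hunk 4: at line 8 remove [eqdo,fxs,ikbwl] add [spkl] -> 10 lines: rgz fqz ghxml aiavt pxqq vrf xbg kwku spkl rosrh
Hunk 5: at line 5 remove [xbg,kwku] add [szqqs,wnz,tixli] -> 11 lines: rgz fqz ghxml aiavt pxqq vrf szqqs wnz tixli spkl rosrh
Hunk 6: at line 2 remove [aiavt,pxqq,vrf] add [xxz,pctjc,rbawz] -> 11 lines: rgz fqz ghxml xxz pctjc rbawz szqqs wnz tixli spkl rosrh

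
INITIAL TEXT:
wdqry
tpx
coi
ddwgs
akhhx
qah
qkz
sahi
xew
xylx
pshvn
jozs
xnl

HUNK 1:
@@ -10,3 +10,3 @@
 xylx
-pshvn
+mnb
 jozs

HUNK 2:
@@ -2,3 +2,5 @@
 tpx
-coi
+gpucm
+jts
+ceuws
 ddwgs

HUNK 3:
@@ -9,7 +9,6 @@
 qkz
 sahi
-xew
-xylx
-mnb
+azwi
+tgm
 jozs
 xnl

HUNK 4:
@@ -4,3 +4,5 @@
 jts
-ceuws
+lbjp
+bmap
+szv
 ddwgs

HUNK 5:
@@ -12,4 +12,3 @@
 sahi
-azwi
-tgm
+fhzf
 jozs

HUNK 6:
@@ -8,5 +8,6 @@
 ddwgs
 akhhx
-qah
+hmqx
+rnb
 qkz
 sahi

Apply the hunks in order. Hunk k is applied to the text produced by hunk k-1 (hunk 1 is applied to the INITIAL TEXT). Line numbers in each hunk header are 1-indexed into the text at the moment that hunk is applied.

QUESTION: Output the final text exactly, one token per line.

Hunk 1: at line 10 remove [pshvn] add [mnb] -> 13 lines: wdqry tpx coi ddwgs akhhx qah qkz sahi xew xylx mnb jozs xnl
Hunk 2: at line 2 remove [coi] add [gpucm,jts,ceuws] -> 15 lines: wdqry tpx gpucm jts ceuws ddwgs akhhx qah qkz sahi xew xylx mnb jozs xnl
Hunk 3: at line 9 remove [xew,xylx,mnb] add [azwi,tgm] -> 14 lines: wdqry tpx gpucm jts ceuws ddwgs akhhx qah qkz sahi azwi tgm jozs xnl
Hunk 4: at line 4 remove [ceuws] add [lbjp,bmap,szv] -> 16 lines: wdqry tpx gpucm jts lbjp bmap szv ddwgs akhhx qah qkz sahi azwi tgm jozs xnl
Hunk 5: at line 12 remove [azwi,tgm] add [fhzf] -> 15 lines: wdqry tpx gpucm jts lbjp bmap szv ddwgs akhhx qah qkz sahi fhzf jozs xnl
Hunk 6: at line 8 remove [qah] add [hmqx,rnb] -> 16 lines: wdqry tpx gpucm jts lbjp bmap szv ddwgs akhhx hmqx rnb qkz sahi fhzf jozs xnl

Answer: wdqry
tpx
gpucm
jts
lbjp
bmap
szv
ddwgs
akhhx
hmqx
rnb
qkz
sahi
fhzf
jozs
xnl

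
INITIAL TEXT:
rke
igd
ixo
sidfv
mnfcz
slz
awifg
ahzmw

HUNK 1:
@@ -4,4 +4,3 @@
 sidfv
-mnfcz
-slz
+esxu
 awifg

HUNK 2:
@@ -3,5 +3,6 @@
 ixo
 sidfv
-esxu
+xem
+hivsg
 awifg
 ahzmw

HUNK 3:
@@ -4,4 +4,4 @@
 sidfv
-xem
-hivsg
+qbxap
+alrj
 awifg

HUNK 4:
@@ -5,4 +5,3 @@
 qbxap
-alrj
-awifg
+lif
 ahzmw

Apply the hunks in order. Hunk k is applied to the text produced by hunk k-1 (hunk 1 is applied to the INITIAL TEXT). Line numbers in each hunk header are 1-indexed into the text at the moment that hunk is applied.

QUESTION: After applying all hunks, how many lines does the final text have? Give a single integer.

Answer: 7

Derivation:
Hunk 1: at line 4 remove [mnfcz,slz] add [esxu] -> 7 lines: rke igd ixo sidfv esxu awifg ahzmw
Hunk 2: at line 3 remove [esxu] add [xem,hivsg] -> 8 lines: rke igd ixo sidfv xem hivsg awifg ahzmw
Hunk 3: at line 4 remove [xem,hivsg] add [qbxap,alrj] -> 8 lines: rke igd ixo sidfv qbxap alrj awifg ahzmw
Hunk 4: at line 5 remove [alrj,awifg] add [lif] -> 7 lines: rke igd ixo sidfv qbxap lif ahzmw
Final line count: 7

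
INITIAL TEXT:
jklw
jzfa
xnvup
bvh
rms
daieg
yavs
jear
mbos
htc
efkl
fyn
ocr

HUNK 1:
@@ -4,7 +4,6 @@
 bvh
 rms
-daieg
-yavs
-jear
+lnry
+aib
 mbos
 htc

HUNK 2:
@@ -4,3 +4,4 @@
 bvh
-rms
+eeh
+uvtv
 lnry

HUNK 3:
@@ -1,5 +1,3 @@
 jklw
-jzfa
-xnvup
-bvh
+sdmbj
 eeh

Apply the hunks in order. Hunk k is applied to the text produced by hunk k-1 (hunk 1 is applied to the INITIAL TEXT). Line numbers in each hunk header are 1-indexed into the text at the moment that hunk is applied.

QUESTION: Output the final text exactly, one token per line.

Hunk 1: at line 4 remove [daieg,yavs,jear] add [lnry,aib] -> 12 lines: jklw jzfa xnvup bvh rms lnry aib mbos htc efkl fyn ocr
Hunk 2: at line 4 remove [rms] add [eeh,uvtv] -> 13 lines: jklw jzfa xnvup bvh eeh uvtv lnry aib mbos htc efkl fyn ocr
Hunk 3: at line 1 remove [jzfa,xnvup,bvh] add [sdmbj] -> 11 lines: jklw sdmbj eeh uvtv lnry aib mbos htc efkl fyn ocr

Answer: jklw
sdmbj
eeh
uvtv
lnry
aib
mbos
htc
efkl
fyn
ocr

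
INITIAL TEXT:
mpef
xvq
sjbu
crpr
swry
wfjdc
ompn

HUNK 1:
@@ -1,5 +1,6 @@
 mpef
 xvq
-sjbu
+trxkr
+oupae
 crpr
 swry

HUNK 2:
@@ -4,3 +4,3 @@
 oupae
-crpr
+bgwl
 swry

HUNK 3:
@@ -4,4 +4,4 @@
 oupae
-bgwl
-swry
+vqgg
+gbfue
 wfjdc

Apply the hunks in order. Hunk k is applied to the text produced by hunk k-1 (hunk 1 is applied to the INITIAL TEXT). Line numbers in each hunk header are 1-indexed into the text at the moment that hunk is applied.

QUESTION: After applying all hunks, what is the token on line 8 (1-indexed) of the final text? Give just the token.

Answer: ompn

Derivation:
Hunk 1: at line 1 remove [sjbu] add [trxkr,oupae] -> 8 lines: mpef xvq trxkr oupae crpr swry wfjdc ompn
Hunk 2: at line 4 remove [crpr] add [bgwl] -> 8 lines: mpef xvq trxkr oupae bgwl swry wfjdc ompn
Hunk 3: at line 4 remove [bgwl,swry] add [vqgg,gbfue] -> 8 lines: mpef xvq trxkr oupae vqgg gbfue wfjdc ompn
Final line 8: ompn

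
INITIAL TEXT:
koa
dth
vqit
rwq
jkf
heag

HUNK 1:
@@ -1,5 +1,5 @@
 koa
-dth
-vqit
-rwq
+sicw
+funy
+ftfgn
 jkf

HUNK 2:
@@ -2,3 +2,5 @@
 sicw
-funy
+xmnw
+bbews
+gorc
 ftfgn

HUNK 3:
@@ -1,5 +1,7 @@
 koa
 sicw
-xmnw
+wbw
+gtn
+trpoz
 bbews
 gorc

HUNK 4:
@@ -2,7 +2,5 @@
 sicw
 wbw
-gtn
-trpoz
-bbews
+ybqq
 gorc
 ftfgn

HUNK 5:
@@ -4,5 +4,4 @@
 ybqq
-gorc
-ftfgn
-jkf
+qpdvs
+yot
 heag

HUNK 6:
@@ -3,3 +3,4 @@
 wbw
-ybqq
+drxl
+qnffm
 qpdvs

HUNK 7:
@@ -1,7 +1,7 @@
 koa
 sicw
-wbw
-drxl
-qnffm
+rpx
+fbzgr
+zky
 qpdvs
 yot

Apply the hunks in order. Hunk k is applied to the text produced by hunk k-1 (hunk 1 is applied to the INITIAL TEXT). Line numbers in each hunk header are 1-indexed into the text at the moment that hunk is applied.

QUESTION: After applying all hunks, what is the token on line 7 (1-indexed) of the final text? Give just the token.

Hunk 1: at line 1 remove [dth,vqit,rwq] add [sicw,funy,ftfgn] -> 6 lines: koa sicw funy ftfgn jkf heag
Hunk 2: at line 2 remove [funy] add [xmnw,bbews,gorc] -> 8 lines: koa sicw xmnw bbews gorc ftfgn jkf heag
Hunk 3: at line 1 remove [xmnw] add [wbw,gtn,trpoz] -> 10 lines: koa sicw wbw gtn trpoz bbews gorc ftfgn jkf heag
Hunk 4: at line 2 remove [gtn,trpoz,bbews] add [ybqq] -> 8 lines: koa sicw wbw ybqq gorc ftfgn jkf heag
Hunk 5: at line 4 remove [gorc,ftfgn,jkf] add [qpdvs,yot] -> 7 lines: koa sicw wbw ybqq qpdvs yot heag
Hunk 6: at line 3 remove [ybqq] add [drxl,qnffm] -> 8 lines: koa sicw wbw drxl qnffm qpdvs yot heag
Hunk 7: at line 1 remove [wbw,drxl,qnffm] add [rpx,fbzgr,zky] -> 8 lines: koa sicw rpx fbzgr zky qpdvs yot heag
Final line 7: yot

Answer: yot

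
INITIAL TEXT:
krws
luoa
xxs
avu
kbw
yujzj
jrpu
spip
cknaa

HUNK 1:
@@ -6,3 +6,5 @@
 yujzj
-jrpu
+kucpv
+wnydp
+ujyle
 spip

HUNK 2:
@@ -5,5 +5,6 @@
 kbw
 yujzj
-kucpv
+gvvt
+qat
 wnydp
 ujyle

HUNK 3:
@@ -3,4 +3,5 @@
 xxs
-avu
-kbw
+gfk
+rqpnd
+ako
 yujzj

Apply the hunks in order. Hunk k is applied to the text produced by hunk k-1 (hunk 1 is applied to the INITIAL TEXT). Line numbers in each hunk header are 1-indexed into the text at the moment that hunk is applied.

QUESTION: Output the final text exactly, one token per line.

Hunk 1: at line 6 remove [jrpu] add [kucpv,wnydp,ujyle] -> 11 lines: krws luoa xxs avu kbw yujzj kucpv wnydp ujyle spip cknaa
Hunk 2: at line 5 remove [kucpv] add [gvvt,qat] -> 12 lines: krws luoa xxs avu kbw yujzj gvvt qat wnydp ujyle spip cknaa
Hunk 3: at line 3 remove [avu,kbw] add [gfk,rqpnd,ako] -> 13 lines: krws luoa xxs gfk rqpnd ako yujzj gvvt qat wnydp ujyle spip cknaa

Answer: krws
luoa
xxs
gfk
rqpnd
ako
yujzj
gvvt
qat
wnydp
ujyle
spip
cknaa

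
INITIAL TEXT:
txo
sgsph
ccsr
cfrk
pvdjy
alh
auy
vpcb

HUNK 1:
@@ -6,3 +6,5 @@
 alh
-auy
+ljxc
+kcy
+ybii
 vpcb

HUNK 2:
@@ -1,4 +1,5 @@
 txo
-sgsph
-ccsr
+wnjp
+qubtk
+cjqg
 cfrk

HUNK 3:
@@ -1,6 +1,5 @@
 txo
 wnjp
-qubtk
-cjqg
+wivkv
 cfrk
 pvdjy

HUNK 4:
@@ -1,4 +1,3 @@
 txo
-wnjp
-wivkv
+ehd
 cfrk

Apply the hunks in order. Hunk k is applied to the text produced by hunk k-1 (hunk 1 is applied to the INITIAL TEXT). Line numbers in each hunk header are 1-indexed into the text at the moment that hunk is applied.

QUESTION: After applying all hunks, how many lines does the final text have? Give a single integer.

Hunk 1: at line 6 remove [auy] add [ljxc,kcy,ybii] -> 10 lines: txo sgsph ccsr cfrk pvdjy alh ljxc kcy ybii vpcb
Hunk 2: at line 1 remove [sgsph,ccsr] add [wnjp,qubtk,cjqg] -> 11 lines: txo wnjp qubtk cjqg cfrk pvdjy alh ljxc kcy ybii vpcb
Hunk 3: at line 1 remove [qubtk,cjqg] add [wivkv] -> 10 lines: txo wnjp wivkv cfrk pvdjy alh ljxc kcy ybii vpcb
Hunk 4: at line 1 remove [wnjp,wivkv] add [ehd] -> 9 lines: txo ehd cfrk pvdjy alh ljxc kcy ybii vpcb
Final line count: 9

Answer: 9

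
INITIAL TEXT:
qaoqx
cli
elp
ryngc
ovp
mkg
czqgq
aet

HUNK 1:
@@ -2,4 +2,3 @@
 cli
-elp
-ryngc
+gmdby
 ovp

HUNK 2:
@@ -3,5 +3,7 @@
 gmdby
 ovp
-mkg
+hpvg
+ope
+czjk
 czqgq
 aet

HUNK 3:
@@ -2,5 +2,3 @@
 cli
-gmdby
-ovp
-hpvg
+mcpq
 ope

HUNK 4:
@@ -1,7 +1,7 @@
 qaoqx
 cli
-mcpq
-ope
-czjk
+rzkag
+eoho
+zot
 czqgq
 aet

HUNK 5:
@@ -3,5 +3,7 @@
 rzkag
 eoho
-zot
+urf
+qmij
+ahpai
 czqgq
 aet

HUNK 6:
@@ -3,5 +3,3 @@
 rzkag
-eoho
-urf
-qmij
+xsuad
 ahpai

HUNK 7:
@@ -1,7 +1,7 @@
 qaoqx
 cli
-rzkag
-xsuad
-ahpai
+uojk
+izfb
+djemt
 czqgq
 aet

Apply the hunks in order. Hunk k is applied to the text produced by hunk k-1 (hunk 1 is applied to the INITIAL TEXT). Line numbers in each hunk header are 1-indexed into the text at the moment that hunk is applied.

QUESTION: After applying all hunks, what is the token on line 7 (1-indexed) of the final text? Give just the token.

Hunk 1: at line 2 remove [elp,ryngc] add [gmdby] -> 7 lines: qaoqx cli gmdby ovp mkg czqgq aet
Hunk 2: at line 3 remove [mkg] add [hpvg,ope,czjk] -> 9 lines: qaoqx cli gmdby ovp hpvg ope czjk czqgq aet
Hunk 3: at line 2 remove [gmdby,ovp,hpvg] add [mcpq] -> 7 lines: qaoqx cli mcpq ope czjk czqgq aet
Hunk 4: at line 1 remove [mcpq,ope,czjk] add [rzkag,eoho,zot] -> 7 lines: qaoqx cli rzkag eoho zot czqgq aet
Hunk 5: at line 3 remove [zot] add [urf,qmij,ahpai] -> 9 lines: qaoqx cli rzkag eoho urf qmij ahpai czqgq aet
Hunk 6: at line 3 remove [eoho,urf,qmij] add [xsuad] -> 7 lines: qaoqx cli rzkag xsuad ahpai czqgq aet
Hunk 7: at line 1 remove [rzkag,xsuad,ahpai] add [uojk,izfb,djemt] -> 7 lines: qaoqx cli uojk izfb djemt czqgq aet
Final line 7: aet

Answer: aet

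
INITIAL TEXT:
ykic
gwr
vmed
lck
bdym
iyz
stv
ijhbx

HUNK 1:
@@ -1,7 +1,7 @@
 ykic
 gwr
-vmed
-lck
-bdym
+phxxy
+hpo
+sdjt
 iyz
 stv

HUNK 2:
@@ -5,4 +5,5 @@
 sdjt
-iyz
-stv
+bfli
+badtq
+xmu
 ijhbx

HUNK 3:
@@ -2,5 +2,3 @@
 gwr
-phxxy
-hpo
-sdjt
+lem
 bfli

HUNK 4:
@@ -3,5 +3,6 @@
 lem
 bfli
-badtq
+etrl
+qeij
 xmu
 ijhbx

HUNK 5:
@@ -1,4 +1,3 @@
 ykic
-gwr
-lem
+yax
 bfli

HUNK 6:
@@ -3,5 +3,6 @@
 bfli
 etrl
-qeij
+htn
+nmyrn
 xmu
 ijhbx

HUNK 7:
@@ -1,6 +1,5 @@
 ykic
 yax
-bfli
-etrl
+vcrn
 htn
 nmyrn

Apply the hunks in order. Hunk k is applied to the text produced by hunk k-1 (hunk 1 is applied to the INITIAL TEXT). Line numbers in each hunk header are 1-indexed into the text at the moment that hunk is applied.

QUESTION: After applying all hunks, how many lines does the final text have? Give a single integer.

Answer: 7

Derivation:
Hunk 1: at line 1 remove [vmed,lck,bdym] add [phxxy,hpo,sdjt] -> 8 lines: ykic gwr phxxy hpo sdjt iyz stv ijhbx
Hunk 2: at line 5 remove [iyz,stv] add [bfli,badtq,xmu] -> 9 lines: ykic gwr phxxy hpo sdjt bfli badtq xmu ijhbx
Hunk 3: at line 2 remove [phxxy,hpo,sdjt] add [lem] -> 7 lines: ykic gwr lem bfli badtq xmu ijhbx
Hunk 4: at line 3 remove [badtq] add [etrl,qeij] -> 8 lines: ykic gwr lem bfli etrl qeij xmu ijhbx
Hunk 5: at line 1 remove [gwr,lem] add [yax] -> 7 lines: ykic yax bfli etrl qeij xmu ijhbx
Hunk 6: at line 3 remove [qeij] add [htn,nmyrn] -> 8 lines: ykic yax bfli etrl htn nmyrn xmu ijhbx
Hunk 7: at line 1 remove [bfli,etrl] add [vcrn] -> 7 lines: ykic yax vcrn htn nmyrn xmu ijhbx
Final line count: 7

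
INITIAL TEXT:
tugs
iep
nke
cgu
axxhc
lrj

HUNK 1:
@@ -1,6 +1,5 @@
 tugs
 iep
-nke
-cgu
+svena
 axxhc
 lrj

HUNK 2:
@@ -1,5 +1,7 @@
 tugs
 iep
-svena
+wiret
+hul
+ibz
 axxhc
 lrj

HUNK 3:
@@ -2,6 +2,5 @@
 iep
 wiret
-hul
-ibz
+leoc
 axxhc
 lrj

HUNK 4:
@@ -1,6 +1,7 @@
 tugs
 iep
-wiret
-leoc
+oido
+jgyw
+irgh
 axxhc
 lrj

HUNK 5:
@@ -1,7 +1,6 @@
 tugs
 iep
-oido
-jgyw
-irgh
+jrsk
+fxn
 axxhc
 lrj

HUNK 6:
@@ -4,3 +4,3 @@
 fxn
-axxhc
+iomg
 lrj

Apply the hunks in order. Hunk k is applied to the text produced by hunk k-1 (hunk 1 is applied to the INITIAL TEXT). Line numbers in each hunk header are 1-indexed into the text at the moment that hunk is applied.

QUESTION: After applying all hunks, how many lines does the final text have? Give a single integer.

Answer: 6

Derivation:
Hunk 1: at line 1 remove [nke,cgu] add [svena] -> 5 lines: tugs iep svena axxhc lrj
Hunk 2: at line 1 remove [svena] add [wiret,hul,ibz] -> 7 lines: tugs iep wiret hul ibz axxhc lrj
Hunk 3: at line 2 remove [hul,ibz] add [leoc] -> 6 lines: tugs iep wiret leoc axxhc lrj
Hunk 4: at line 1 remove [wiret,leoc] add [oido,jgyw,irgh] -> 7 lines: tugs iep oido jgyw irgh axxhc lrj
Hunk 5: at line 1 remove [oido,jgyw,irgh] add [jrsk,fxn] -> 6 lines: tugs iep jrsk fxn axxhc lrj
Hunk 6: at line 4 remove [axxhc] add [iomg] -> 6 lines: tugs iep jrsk fxn iomg lrj
Final line count: 6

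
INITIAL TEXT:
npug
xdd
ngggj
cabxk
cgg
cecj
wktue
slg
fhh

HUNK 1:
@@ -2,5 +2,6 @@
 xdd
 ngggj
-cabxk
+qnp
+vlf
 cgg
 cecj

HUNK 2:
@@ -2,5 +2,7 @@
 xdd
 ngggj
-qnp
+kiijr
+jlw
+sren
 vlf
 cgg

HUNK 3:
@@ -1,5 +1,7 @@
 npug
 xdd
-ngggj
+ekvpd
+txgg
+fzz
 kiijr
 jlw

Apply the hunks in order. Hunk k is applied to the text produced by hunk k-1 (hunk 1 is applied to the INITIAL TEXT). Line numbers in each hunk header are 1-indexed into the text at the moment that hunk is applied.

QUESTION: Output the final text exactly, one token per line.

Hunk 1: at line 2 remove [cabxk] add [qnp,vlf] -> 10 lines: npug xdd ngggj qnp vlf cgg cecj wktue slg fhh
Hunk 2: at line 2 remove [qnp] add [kiijr,jlw,sren] -> 12 lines: npug xdd ngggj kiijr jlw sren vlf cgg cecj wktue slg fhh
Hunk 3: at line 1 remove [ngggj] add [ekvpd,txgg,fzz] -> 14 lines: npug xdd ekvpd txgg fzz kiijr jlw sren vlf cgg cecj wktue slg fhh

Answer: npug
xdd
ekvpd
txgg
fzz
kiijr
jlw
sren
vlf
cgg
cecj
wktue
slg
fhh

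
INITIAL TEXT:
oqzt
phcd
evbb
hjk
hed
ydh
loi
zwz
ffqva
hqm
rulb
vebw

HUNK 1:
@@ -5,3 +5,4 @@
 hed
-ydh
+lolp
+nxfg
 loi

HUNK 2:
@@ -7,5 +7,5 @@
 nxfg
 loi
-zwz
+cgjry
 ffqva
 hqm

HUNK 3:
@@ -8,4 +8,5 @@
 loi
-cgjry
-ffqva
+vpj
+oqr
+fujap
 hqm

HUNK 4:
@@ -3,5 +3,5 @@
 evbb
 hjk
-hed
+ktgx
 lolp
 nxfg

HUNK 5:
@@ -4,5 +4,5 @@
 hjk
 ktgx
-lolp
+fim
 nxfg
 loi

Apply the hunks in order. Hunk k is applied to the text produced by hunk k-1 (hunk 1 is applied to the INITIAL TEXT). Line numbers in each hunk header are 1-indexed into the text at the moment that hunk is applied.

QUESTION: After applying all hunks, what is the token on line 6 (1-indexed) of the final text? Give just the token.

Answer: fim

Derivation:
Hunk 1: at line 5 remove [ydh] add [lolp,nxfg] -> 13 lines: oqzt phcd evbb hjk hed lolp nxfg loi zwz ffqva hqm rulb vebw
Hunk 2: at line 7 remove [zwz] add [cgjry] -> 13 lines: oqzt phcd evbb hjk hed lolp nxfg loi cgjry ffqva hqm rulb vebw
Hunk 3: at line 8 remove [cgjry,ffqva] add [vpj,oqr,fujap] -> 14 lines: oqzt phcd evbb hjk hed lolp nxfg loi vpj oqr fujap hqm rulb vebw
Hunk 4: at line 3 remove [hed] add [ktgx] -> 14 lines: oqzt phcd evbb hjk ktgx lolp nxfg loi vpj oqr fujap hqm rulb vebw
Hunk 5: at line 4 remove [lolp] add [fim] -> 14 lines: oqzt phcd evbb hjk ktgx fim nxfg loi vpj oqr fujap hqm rulb vebw
Final line 6: fim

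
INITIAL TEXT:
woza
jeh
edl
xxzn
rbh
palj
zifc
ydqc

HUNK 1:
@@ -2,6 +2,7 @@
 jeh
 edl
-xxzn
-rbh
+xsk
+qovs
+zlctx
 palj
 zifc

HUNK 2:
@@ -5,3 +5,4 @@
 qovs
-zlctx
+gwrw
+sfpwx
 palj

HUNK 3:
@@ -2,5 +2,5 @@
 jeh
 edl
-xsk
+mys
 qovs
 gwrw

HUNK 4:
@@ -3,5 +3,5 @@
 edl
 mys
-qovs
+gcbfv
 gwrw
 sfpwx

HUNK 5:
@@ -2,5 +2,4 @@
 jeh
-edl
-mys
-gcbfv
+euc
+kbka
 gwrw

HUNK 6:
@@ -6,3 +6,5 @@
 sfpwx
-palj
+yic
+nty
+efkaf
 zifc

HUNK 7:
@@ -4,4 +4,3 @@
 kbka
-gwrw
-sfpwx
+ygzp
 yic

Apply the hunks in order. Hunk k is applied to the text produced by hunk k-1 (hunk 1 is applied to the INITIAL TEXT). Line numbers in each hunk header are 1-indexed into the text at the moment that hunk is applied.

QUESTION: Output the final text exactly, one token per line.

Hunk 1: at line 2 remove [xxzn,rbh] add [xsk,qovs,zlctx] -> 9 lines: woza jeh edl xsk qovs zlctx palj zifc ydqc
Hunk 2: at line 5 remove [zlctx] add [gwrw,sfpwx] -> 10 lines: woza jeh edl xsk qovs gwrw sfpwx palj zifc ydqc
Hunk 3: at line 2 remove [xsk] add [mys] -> 10 lines: woza jeh edl mys qovs gwrw sfpwx palj zifc ydqc
Hunk 4: at line 3 remove [qovs] add [gcbfv] -> 10 lines: woza jeh edl mys gcbfv gwrw sfpwx palj zifc ydqc
Hunk 5: at line 2 remove [edl,mys,gcbfv] add [euc,kbka] -> 9 lines: woza jeh euc kbka gwrw sfpwx palj zifc ydqc
Hunk 6: at line 6 remove [palj] add [yic,nty,efkaf] -> 11 lines: woza jeh euc kbka gwrw sfpwx yic nty efkaf zifc ydqc
Hunk 7: at line 4 remove [gwrw,sfpwx] add [ygzp] -> 10 lines: woza jeh euc kbka ygzp yic nty efkaf zifc ydqc

Answer: woza
jeh
euc
kbka
ygzp
yic
nty
efkaf
zifc
ydqc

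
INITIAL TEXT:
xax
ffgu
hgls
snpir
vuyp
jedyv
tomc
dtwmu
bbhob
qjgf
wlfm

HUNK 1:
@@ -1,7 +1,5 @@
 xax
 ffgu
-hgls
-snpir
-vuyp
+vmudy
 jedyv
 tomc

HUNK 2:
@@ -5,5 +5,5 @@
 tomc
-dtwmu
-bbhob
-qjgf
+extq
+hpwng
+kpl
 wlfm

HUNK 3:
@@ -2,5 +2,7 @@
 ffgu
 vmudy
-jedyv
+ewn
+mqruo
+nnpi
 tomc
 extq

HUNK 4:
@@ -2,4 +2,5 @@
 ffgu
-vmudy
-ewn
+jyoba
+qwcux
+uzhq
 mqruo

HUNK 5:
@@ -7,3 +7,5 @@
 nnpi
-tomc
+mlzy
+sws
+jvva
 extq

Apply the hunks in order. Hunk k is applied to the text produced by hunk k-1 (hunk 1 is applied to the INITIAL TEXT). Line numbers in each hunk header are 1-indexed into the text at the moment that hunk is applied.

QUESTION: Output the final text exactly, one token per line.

Answer: xax
ffgu
jyoba
qwcux
uzhq
mqruo
nnpi
mlzy
sws
jvva
extq
hpwng
kpl
wlfm

Derivation:
Hunk 1: at line 1 remove [hgls,snpir,vuyp] add [vmudy] -> 9 lines: xax ffgu vmudy jedyv tomc dtwmu bbhob qjgf wlfm
Hunk 2: at line 5 remove [dtwmu,bbhob,qjgf] add [extq,hpwng,kpl] -> 9 lines: xax ffgu vmudy jedyv tomc extq hpwng kpl wlfm
Hunk 3: at line 2 remove [jedyv] add [ewn,mqruo,nnpi] -> 11 lines: xax ffgu vmudy ewn mqruo nnpi tomc extq hpwng kpl wlfm
Hunk 4: at line 2 remove [vmudy,ewn] add [jyoba,qwcux,uzhq] -> 12 lines: xax ffgu jyoba qwcux uzhq mqruo nnpi tomc extq hpwng kpl wlfm
Hunk 5: at line 7 remove [tomc] add [mlzy,sws,jvva] -> 14 lines: xax ffgu jyoba qwcux uzhq mqruo nnpi mlzy sws jvva extq hpwng kpl wlfm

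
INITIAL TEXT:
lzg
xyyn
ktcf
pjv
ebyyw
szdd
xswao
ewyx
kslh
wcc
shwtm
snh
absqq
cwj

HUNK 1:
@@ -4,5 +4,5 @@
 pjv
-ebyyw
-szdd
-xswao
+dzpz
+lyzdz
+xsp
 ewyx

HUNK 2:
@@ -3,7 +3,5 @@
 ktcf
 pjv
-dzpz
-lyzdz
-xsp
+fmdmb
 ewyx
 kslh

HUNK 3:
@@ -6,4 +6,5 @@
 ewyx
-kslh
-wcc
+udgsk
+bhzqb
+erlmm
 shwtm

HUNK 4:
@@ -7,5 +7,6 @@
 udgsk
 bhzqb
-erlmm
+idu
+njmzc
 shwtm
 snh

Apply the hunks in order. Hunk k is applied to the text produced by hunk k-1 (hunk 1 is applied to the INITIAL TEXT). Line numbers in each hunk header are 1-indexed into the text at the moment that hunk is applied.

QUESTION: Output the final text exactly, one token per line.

Hunk 1: at line 4 remove [ebyyw,szdd,xswao] add [dzpz,lyzdz,xsp] -> 14 lines: lzg xyyn ktcf pjv dzpz lyzdz xsp ewyx kslh wcc shwtm snh absqq cwj
Hunk 2: at line 3 remove [dzpz,lyzdz,xsp] add [fmdmb] -> 12 lines: lzg xyyn ktcf pjv fmdmb ewyx kslh wcc shwtm snh absqq cwj
Hunk 3: at line 6 remove [kslh,wcc] add [udgsk,bhzqb,erlmm] -> 13 lines: lzg xyyn ktcf pjv fmdmb ewyx udgsk bhzqb erlmm shwtm snh absqq cwj
Hunk 4: at line 7 remove [erlmm] add [idu,njmzc] -> 14 lines: lzg xyyn ktcf pjv fmdmb ewyx udgsk bhzqb idu njmzc shwtm snh absqq cwj

Answer: lzg
xyyn
ktcf
pjv
fmdmb
ewyx
udgsk
bhzqb
idu
njmzc
shwtm
snh
absqq
cwj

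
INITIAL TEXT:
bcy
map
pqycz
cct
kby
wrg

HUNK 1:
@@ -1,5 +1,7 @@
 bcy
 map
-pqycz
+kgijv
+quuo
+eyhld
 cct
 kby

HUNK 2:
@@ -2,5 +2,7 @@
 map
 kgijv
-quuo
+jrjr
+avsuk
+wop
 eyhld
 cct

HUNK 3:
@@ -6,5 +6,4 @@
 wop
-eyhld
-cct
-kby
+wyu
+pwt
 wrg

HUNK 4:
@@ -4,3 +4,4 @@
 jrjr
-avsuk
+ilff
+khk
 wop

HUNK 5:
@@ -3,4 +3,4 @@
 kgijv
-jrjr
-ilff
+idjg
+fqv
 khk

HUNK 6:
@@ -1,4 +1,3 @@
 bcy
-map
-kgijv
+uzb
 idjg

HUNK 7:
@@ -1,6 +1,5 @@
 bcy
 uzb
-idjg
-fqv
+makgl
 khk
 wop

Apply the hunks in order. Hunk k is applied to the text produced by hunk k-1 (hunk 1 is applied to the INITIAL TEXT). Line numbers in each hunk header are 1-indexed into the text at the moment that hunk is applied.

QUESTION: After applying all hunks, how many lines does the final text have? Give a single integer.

Hunk 1: at line 1 remove [pqycz] add [kgijv,quuo,eyhld] -> 8 lines: bcy map kgijv quuo eyhld cct kby wrg
Hunk 2: at line 2 remove [quuo] add [jrjr,avsuk,wop] -> 10 lines: bcy map kgijv jrjr avsuk wop eyhld cct kby wrg
Hunk 3: at line 6 remove [eyhld,cct,kby] add [wyu,pwt] -> 9 lines: bcy map kgijv jrjr avsuk wop wyu pwt wrg
Hunk 4: at line 4 remove [avsuk] add [ilff,khk] -> 10 lines: bcy map kgijv jrjr ilff khk wop wyu pwt wrg
Hunk 5: at line 3 remove [jrjr,ilff] add [idjg,fqv] -> 10 lines: bcy map kgijv idjg fqv khk wop wyu pwt wrg
Hunk 6: at line 1 remove [map,kgijv] add [uzb] -> 9 lines: bcy uzb idjg fqv khk wop wyu pwt wrg
Hunk 7: at line 1 remove [idjg,fqv] add [makgl] -> 8 lines: bcy uzb makgl khk wop wyu pwt wrg
Final line count: 8

Answer: 8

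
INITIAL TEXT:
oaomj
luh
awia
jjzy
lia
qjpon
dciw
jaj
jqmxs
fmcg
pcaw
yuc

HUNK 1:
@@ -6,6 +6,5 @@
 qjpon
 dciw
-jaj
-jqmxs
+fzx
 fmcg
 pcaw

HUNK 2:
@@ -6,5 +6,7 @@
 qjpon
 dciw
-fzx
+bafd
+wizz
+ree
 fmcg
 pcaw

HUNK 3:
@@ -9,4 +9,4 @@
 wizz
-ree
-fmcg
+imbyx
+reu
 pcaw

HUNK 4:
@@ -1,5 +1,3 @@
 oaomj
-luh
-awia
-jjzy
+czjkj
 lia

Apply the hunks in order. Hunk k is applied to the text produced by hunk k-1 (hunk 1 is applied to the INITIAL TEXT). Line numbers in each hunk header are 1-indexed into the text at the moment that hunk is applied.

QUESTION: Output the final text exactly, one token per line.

Hunk 1: at line 6 remove [jaj,jqmxs] add [fzx] -> 11 lines: oaomj luh awia jjzy lia qjpon dciw fzx fmcg pcaw yuc
Hunk 2: at line 6 remove [fzx] add [bafd,wizz,ree] -> 13 lines: oaomj luh awia jjzy lia qjpon dciw bafd wizz ree fmcg pcaw yuc
Hunk 3: at line 9 remove [ree,fmcg] add [imbyx,reu] -> 13 lines: oaomj luh awia jjzy lia qjpon dciw bafd wizz imbyx reu pcaw yuc
Hunk 4: at line 1 remove [luh,awia,jjzy] add [czjkj] -> 11 lines: oaomj czjkj lia qjpon dciw bafd wizz imbyx reu pcaw yuc

Answer: oaomj
czjkj
lia
qjpon
dciw
bafd
wizz
imbyx
reu
pcaw
yuc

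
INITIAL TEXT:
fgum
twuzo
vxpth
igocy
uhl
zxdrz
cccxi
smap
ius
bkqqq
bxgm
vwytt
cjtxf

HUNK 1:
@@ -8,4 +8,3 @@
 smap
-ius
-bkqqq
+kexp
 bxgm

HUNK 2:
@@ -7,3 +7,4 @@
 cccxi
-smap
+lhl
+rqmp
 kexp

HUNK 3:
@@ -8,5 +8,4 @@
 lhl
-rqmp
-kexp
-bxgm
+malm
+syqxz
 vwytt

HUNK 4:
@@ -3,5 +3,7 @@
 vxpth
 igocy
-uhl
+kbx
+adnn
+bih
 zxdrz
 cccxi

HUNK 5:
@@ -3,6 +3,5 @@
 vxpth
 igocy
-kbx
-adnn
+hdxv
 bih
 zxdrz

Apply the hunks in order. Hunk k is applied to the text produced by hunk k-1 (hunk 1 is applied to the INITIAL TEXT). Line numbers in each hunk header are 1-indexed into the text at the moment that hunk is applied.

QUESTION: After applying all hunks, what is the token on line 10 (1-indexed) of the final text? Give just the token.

Answer: malm

Derivation:
Hunk 1: at line 8 remove [ius,bkqqq] add [kexp] -> 12 lines: fgum twuzo vxpth igocy uhl zxdrz cccxi smap kexp bxgm vwytt cjtxf
Hunk 2: at line 7 remove [smap] add [lhl,rqmp] -> 13 lines: fgum twuzo vxpth igocy uhl zxdrz cccxi lhl rqmp kexp bxgm vwytt cjtxf
Hunk 3: at line 8 remove [rqmp,kexp,bxgm] add [malm,syqxz] -> 12 lines: fgum twuzo vxpth igocy uhl zxdrz cccxi lhl malm syqxz vwytt cjtxf
Hunk 4: at line 3 remove [uhl] add [kbx,adnn,bih] -> 14 lines: fgum twuzo vxpth igocy kbx adnn bih zxdrz cccxi lhl malm syqxz vwytt cjtxf
Hunk 5: at line 3 remove [kbx,adnn] add [hdxv] -> 13 lines: fgum twuzo vxpth igocy hdxv bih zxdrz cccxi lhl malm syqxz vwytt cjtxf
Final line 10: malm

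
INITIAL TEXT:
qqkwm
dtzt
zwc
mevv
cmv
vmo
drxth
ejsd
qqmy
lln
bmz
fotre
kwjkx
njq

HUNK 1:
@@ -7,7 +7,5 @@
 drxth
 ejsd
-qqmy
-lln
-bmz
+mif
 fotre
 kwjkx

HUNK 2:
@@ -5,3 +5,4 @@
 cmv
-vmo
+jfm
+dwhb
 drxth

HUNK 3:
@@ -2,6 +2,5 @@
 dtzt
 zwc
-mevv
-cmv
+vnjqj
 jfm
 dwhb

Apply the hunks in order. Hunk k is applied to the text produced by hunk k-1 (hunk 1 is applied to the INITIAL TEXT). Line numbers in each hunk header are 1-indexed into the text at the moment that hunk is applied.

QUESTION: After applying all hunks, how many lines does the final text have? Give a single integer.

Answer: 12

Derivation:
Hunk 1: at line 7 remove [qqmy,lln,bmz] add [mif] -> 12 lines: qqkwm dtzt zwc mevv cmv vmo drxth ejsd mif fotre kwjkx njq
Hunk 2: at line 5 remove [vmo] add [jfm,dwhb] -> 13 lines: qqkwm dtzt zwc mevv cmv jfm dwhb drxth ejsd mif fotre kwjkx njq
Hunk 3: at line 2 remove [mevv,cmv] add [vnjqj] -> 12 lines: qqkwm dtzt zwc vnjqj jfm dwhb drxth ejsd mif fotre kwjkx njq
Final line count: 12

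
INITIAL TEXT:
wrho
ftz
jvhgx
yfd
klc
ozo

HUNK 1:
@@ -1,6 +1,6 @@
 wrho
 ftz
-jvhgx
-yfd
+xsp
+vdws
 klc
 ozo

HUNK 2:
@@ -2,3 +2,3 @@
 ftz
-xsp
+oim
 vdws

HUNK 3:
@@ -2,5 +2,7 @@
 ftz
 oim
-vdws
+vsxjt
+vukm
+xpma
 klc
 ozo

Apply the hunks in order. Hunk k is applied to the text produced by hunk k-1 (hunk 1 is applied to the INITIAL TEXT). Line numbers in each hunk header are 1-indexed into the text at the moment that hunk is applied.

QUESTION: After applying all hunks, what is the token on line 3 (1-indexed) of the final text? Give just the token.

Answer: oim

Derivation:
Hunk 1: at line 1 remove [jvhgx,yfd] add [xsp,vdws] -> 6 lines: wrho ftz xsp vdws klc ozo
Hunk 2: at line 2 remove [xsp] add [oim] -> 6 lines: wrho ftz oim vdws klc ozo
Hunk 3: at line 2 remove [vdws] add [vsxjt,vukm,xpma] -> 8 lines: wrho ftz oim vsxjt vukm xpma klc ozo
Final line 3: oim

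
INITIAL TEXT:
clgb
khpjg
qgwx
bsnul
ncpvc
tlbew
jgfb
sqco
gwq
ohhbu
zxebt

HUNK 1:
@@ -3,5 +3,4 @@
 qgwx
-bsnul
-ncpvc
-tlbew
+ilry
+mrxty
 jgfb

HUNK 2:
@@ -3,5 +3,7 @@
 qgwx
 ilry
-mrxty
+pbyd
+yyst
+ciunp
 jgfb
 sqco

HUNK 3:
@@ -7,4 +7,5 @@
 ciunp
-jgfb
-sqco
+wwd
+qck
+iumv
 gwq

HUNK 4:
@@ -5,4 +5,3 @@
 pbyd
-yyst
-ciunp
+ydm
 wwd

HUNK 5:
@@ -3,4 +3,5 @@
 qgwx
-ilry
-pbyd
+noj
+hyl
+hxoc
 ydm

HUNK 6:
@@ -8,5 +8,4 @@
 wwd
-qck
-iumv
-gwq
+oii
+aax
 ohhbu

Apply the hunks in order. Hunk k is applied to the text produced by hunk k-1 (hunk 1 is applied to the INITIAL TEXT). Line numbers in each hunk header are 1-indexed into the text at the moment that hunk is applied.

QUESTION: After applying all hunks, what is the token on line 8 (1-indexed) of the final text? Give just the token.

Answer: wwd

Derivation:
Hunk 1: at line 3 remove [bsnul,ncpvc,tlbew] add [ilry,mrxty] -> 10 lines: clgb khpjg qgwx ilry mrxty jgfb sqco gwq ohhbu zxebt
Hunk 2: at line 3 remove [mrxty] add [pbyd,yyst,ciunp] -> 12 lines: clgb khpjg qgwx ilry pbyd yyst ciunp jgfb sqco gwq ohhbu zxebt
Hunk 3: at line 7 remove [jgfb,sqco] add [wwd,qck,iumv] -> 13 lines: clgb khpjg qgwx ilry pbyd yyst ciunp wwd qck iumv gwq ohhbu zxebt
Hunk 4: at line 5 remove [yyst,ciunp] add [ydm] -> 12 lines: clgb khpjg qgwx ilry pbyd ydm wwd qck iumv gwq ohhbu zxebt
Hunk 5: at line 3 remove [ilry,pbyd] add [noj,hyl,hxoc] -> 13 lines: clgb khpjg qgwx noj hyl hxoc ydm wwd qck iumv gwq ohhbu zxebt
Hunk 6: at line 8 remove [qck,iumv,gwq] add [oii,aax] -> 12 lines: clgb khpjg qgwx noj hyl hxoc ydm wwd oii aax ohhbu zxebt
Final line 8: wwd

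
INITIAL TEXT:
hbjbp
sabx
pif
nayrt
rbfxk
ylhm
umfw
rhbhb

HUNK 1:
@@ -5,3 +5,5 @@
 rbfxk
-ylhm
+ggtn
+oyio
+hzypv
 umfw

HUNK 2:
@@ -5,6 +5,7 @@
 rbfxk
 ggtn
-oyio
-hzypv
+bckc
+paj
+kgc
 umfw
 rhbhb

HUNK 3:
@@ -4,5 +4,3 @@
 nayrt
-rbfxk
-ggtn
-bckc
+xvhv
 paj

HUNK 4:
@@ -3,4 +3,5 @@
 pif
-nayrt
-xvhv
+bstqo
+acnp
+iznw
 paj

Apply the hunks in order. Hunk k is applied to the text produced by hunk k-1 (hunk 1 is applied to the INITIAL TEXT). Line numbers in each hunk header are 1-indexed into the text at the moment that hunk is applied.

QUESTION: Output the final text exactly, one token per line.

Hunk 1: at line 5 remove [ylhm] add [ggtn,oyio,hzypv] -> 10 lines: hbjbp sabx pif nayrt rbfxk ggtn oyio hzypv umfw rhbhb
Hunk 2: at line 5 remove [oyio,hzypv] add [bckc,paj,kgc] -> 11 lines: hbjbp sabx pif nayrt rbfxk ggtn bckc paj kgc umfw rhbhb
Hunk 3: at line 4 remove [rbfxk,ggtn,bckc] add [xvhv] -> 9 lines: hbjbp sabx pif nayrt xvhv paj kgc umfw rhbhb
Hunk 4: at line 3 remove [nayrt,xvhv] add [bstqo,acnp,iznw] -> 10 lines: hbjbp sabx pif bstqo acnp iznw paj kgc umfw rhbhb

Answer: hbjbp
sabx
pif
bstqo
acnp
iznw
paj
kgc
umfw
rhbhb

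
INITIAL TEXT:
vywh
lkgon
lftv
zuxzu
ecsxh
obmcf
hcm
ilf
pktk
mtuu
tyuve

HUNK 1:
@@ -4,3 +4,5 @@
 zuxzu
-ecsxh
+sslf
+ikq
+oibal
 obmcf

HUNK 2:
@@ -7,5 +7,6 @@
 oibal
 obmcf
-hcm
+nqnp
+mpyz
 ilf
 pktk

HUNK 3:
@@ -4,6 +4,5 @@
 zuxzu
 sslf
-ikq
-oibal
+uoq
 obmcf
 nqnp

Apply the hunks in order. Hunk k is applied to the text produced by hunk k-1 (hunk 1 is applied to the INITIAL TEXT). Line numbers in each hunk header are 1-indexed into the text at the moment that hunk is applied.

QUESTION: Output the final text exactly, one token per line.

Hunk 1: at line 4 remove [ecsxh] add [sslf,ikq,oibal] -> 13 lines: vywh lkgon lftv zuxzu sslf ikq oibal obmcf hcm ilf pktk mtuu tyuve
Hunk 2: at line 7 remove [hcm] add [nqnp,mpyz] -> 14 lines: vywh lkgon lftv zuxzu sslf ikq oibal obmcf nqnp mpyz ilf pktk mtuu tyuve
Hunk 3: at line 4 remove [ikq,oibal] add [uoq] -> 13 lines: vywh lkgon lftv zuxzu sslf uoq obmcf nqnp mpyz ilf pktk mtuu tyuve

Answer: vywh
lkgon
lftv
zuxzu
sslf
uoq
obmcf
nqnp
mpyz
ilf
pktk
mtuu
tyuve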